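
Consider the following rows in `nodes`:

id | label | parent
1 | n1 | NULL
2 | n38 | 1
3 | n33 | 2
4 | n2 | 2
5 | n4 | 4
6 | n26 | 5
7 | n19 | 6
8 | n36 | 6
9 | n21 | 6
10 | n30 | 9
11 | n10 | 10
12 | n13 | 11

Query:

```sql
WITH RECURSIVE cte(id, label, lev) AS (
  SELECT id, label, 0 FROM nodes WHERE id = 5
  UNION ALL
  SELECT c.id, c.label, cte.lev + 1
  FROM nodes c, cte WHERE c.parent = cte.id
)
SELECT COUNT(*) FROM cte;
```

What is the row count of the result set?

Base: id=5 (n4) at lev 0.
Iteration 1: rows with parent in {5} -> n26 (id 6, lev 1).
Iteration 2: rows with parent in {6} -> n19 (id 7, lev 2), n36 (id 8, lev 2), n21 (id 9, lev 2).
Iteration 3: rows with parent in {7,8,9} -> n30 (id 10, lev 3).
Iteration 4: rows with parent in {10} -> n10 (id 11, lev 4).
Iteration 5: rows with parent in {11} -> n13 (id 12, lev 5).
Iteration 6: no rows with parent in {12}; recursion stops.
Total rows emitted: 8.

8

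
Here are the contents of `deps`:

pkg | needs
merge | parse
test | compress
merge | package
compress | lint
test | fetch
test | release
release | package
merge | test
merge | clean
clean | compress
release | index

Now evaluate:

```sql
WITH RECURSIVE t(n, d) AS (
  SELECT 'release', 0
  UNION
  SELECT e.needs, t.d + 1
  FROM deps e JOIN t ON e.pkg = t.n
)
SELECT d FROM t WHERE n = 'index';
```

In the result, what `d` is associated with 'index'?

1

Base: (release, d=0).
Iteration 1: edges from {release} -> (index, d=1), (package, d=1).
Iteration 2: no outgoing edges from {index,package}; recursion stops.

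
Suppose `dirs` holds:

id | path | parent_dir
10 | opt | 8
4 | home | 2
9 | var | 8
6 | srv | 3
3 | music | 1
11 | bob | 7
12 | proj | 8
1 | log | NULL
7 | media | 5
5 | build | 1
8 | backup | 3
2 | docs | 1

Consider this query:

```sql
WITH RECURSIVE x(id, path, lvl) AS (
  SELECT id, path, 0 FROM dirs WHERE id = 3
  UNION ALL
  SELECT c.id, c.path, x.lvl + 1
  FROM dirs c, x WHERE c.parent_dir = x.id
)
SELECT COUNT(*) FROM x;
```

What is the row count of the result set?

6

Base: id=3 (music) at lvl 0.
Iteration 1: rows with parent_dir in {3} -> srv (id 6, lvl 1), backup (id 8, lvl 1).
Iteration 2: rows with parent_dir in {6,8} -> var (id 9, lvl 2), opt (id 10, lvl 2), proj (id 12, lvl 2).
Iteration 3: no rows with parent_dir in {9,10,12}; recursion stops.
Total rows emitted: 6.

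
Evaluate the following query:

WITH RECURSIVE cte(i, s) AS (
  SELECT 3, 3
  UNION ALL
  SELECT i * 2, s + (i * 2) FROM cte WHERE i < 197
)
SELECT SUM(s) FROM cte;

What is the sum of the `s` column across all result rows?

1506

Base: i=3, s=3.
Iteration 1: 3 < 197 holds -> i = 3 * 2 = 6, s = 3 + 6 = 9.
Iteration 2: 6 < 197 holds -> i = 6 * 2 = 12, s = 9 + 12 = 21.
Iteration 3: 12 < 197 holds -> i = 12 * 2 = 24, s = 21 + 24 = 45.
Iteration 4: 24 < 197 holds -> i = 24 * 2 = 48, s = 45 + 48 = 93.
Iteration 5: 48 < 197 holds -> i = 48 * 2 = 96, s = 93 + 96 = 189.
Iteration 6: 96 < 197 holds -> i = 96 * 2 = 192, s = 189 + 192 = 381.
Iteration 7: 192 < 197 holds -> i = 192 * 2 = 384, s = 381 + 384 = 765.
Iteration 8: 384 < 197 fails; recursion stops.
SUM(s) = 3 + 9 + 21 + 45 + 93 + 189 + 381 + 765 = 1506.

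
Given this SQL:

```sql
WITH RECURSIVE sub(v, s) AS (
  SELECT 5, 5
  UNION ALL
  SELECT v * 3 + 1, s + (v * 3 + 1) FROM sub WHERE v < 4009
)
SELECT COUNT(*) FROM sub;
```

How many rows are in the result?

7

Base: v=5, s=5.
Iteration 1: 5 < 4009 holds -> v = 5 * 3 + 1 = 16, s = 5 + 16 = 21.
Iteration 2: 16 < 4009 holds -> v = 16 * 3 + 1 = 49, s = 21 + 49 = 70.
Iteration 3: 49 < 4009 holds -> v = 49 * 3 + 1 = 148, s = 70 + 148 = 218.
Iteration 4: 148 < 4009 holds -> v = 148 * 3 + 1 = 445, s = 218 + 445 = 663.
Iteration 5: 445 < 4009 holds -> v = 445 * 3 + 1 = 1336, s = 663 + 1336 = 1999.
Iteration 6: 1336 < 4009 holds -> v = 1336 * 3 + 1 = 4009, s = 1999 + 4009 = 6008.
Iteration 7: 4009 < 4009 fails; recursion stops.
Total rows emitted: 7.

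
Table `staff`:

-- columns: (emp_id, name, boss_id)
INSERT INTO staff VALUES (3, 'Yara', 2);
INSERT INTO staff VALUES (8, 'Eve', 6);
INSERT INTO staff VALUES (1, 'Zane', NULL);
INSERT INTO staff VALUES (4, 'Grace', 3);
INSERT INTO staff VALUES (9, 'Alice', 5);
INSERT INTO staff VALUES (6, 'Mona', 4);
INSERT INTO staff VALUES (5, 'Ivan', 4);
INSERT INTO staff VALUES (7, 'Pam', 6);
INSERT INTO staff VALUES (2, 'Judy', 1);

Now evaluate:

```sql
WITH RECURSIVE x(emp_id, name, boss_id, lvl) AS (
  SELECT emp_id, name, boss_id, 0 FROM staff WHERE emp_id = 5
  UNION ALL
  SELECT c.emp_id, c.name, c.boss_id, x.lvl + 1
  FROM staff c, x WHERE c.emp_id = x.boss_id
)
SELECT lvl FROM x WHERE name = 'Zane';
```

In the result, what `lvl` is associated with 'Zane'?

4

Base: emp_id=5 (Ivan), boss_id=4, lvl 0.
Iteration 1: join on emp_id=4 -> Grace (id 4, boss_id=3, lvl 1).
Iteration 2: join on emp_id=3 -> Yara (id 3, boss_id=2, lvl 2).
Iteration 3: join on emp_id=2 -> Judy (id 2, boss_id=1, lvl 3).
Iteration 4: join on emp_id=1 -> Zane (id 1, boss_id=NULL, lvl 4).
Iteration 5: boss_id is NULL; no match; recursion stops.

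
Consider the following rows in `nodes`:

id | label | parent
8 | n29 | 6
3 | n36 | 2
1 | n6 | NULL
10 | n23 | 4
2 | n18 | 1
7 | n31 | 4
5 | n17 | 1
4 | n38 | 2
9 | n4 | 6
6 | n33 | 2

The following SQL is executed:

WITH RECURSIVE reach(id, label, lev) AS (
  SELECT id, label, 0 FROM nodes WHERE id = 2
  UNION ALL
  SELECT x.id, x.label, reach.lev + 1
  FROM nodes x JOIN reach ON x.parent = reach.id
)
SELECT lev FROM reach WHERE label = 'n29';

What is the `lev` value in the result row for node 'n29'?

Base: id=2 (n18) at lev 0.
Iteration 1: rows with parent in {2} -> n36 (id 3, lev 1), n38 (id 4, lev 1), n33 (id 6, lev 1).
Iteration 2: rows with parent in {3,4,6} -> n31 (id 7, lev 2), n29 (id 8, lev 2), n4 (id 9, lev 2), n23 (id 10, lev 2).
Iteration 3: no rows with parent in {7,8,9,10}; recursion stops.

2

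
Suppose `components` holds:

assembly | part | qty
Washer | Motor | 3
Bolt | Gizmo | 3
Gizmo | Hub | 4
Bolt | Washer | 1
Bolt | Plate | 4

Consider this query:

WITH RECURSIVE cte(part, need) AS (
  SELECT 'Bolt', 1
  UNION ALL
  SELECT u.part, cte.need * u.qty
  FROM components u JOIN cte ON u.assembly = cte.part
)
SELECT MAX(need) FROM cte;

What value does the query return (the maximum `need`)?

12

Base: (Bolt, need=1).
Iteration 1: components of {Bolt} -> Gizmo = 1*3 = 3, Plate = 1*4 = 4, Washer = 1*1 = 1.
Iteration 2: components of {Gizmo,Plate,Washer} -> Hub = 3*4 = 12, Motor = 1*3 = 3.
Iteration 3: no further components; recursion stops.
need values: 1, 1, 3, 4, 3, 12; the maximum is 12.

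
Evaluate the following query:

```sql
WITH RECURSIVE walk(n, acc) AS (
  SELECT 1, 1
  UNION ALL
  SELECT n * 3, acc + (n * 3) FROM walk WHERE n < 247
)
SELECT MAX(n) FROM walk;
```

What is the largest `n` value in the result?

Base: n=1, acc=1.
Iteration 1: 1 < 247 holds -> n = 1 * 3 = 3, acc = 1 + 3 = 4.
Iteration 2: 3 < 247 holds -> n = 3 * 3 = 9, acc = 4 + 9 = 13.
Iteration 3: 9 < 247 holds -> n = 9 * 3 = 27, acc = 13 + 27 = 40.
Iteration 4: 27 < 247 holds -> n = 27 * 3 = 81, acc = 40 + 81 = 121.
Iteration 5: 81 < 247 holds -> n = 81 * 3 = 243, acc = 121 + 243 = 364.
Iteration 6: 243 < 247 holds -> n = 243 * 3 = 729, acc = 364 + 729 = 1093.
Iteration 7: 729 < 247 fails; recursion stops.
n values: 1, 3, 9, 27, 81, 243, 729; the maximum is 729.

729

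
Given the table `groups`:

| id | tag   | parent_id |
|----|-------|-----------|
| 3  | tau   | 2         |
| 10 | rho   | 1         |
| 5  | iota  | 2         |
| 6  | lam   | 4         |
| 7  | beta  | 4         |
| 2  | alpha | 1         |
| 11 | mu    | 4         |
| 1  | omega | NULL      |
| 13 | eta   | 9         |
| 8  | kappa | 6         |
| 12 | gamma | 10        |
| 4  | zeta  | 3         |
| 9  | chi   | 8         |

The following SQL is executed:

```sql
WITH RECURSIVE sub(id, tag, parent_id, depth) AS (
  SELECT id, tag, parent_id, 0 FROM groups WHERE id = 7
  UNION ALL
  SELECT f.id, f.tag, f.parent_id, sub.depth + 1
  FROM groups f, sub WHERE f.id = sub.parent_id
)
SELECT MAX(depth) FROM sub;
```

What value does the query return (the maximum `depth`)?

4

Base: id=7 (beta), parent_id=4, depth 0.
Iteration 1: join on id=4 -> zeta (id 4, parent_id=3, depth 1).
Iteration 2: join on id=3 -> tau (id 3, parent_id=2, depth 2).
Iteration 3: join on id=2 -> alpha (id 2, parent_id=1, depth 3).
Iteration 4: join on id=1 -> omega (id 1, parent_id=NULL, depth 4).
Iteration 5: parent_id is NULL; no match; recursion stops.
depth values: 0, 1, 2, 3, 4; the maximum is 4.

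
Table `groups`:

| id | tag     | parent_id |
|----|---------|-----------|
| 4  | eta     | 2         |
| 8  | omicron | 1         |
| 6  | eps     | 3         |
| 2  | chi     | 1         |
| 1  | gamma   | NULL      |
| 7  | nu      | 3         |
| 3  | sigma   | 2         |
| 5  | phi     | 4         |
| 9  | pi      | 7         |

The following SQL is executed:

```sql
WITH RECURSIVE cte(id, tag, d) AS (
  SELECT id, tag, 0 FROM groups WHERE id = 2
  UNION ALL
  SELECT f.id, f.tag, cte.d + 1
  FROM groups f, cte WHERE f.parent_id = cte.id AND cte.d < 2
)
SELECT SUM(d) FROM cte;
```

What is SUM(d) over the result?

8

Base: id=2 (chi) at d 0.
Iteration 1: rows with parent_id in {2} -> sigma (id 3, d 1), eta (id 4, d 1).
Iteration 2: rows with parent_id in {3,4} -> phi (id 5, d 2), eps (id 6, d 2), nu (id 7, d 2).
Iteration 3: d < 2 fails for all current rows; recursion stops.
SUM(d) = 0 + 1 + 1 + 2 + 2 + 2 = 8.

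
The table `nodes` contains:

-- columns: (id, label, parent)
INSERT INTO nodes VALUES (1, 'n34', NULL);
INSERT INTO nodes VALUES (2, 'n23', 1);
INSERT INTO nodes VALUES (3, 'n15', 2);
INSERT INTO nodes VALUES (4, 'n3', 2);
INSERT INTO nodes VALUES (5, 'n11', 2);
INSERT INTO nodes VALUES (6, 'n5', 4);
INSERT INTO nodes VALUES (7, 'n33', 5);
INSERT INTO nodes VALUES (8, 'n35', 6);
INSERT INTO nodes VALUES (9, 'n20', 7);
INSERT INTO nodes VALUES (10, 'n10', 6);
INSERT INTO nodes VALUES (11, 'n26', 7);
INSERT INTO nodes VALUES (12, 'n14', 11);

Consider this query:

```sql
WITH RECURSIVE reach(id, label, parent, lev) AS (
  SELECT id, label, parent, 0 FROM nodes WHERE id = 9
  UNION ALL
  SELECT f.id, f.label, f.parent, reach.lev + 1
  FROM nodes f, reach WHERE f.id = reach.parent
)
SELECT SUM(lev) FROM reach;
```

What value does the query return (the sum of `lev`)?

Base: id=9 (n20), parent=7, lev 0.
Iteration 1: join on id=7 -> n33 (id 7, parent=5, lev 1).
Iteration 2: join on id=5 -> n11 (id 5, parent=2, lev 2).
Iteration 3: join on id=2 -> n23 (id 2, parent=1, lev 3).
Iteration 4: join on id=1 -> n34 (id 1, parent=NULL, lev 4).
Iteration 5: parent is NULL; no match; recursion stops.
SUM(lev) = 0 + 1 + 2 + 3 + 4 = 10.

10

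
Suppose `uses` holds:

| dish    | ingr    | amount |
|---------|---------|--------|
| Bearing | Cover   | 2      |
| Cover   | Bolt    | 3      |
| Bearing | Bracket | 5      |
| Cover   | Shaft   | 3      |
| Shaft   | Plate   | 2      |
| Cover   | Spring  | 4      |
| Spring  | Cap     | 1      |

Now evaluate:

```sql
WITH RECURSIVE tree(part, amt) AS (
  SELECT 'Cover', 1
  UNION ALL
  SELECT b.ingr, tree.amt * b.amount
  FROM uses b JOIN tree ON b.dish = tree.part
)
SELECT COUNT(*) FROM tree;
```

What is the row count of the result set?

6

Base: (Cover, amt=1).
Iteration 1: components of {Cover} -> Bolt = 1*3 = 3, Shaft = 1*3 = 3, Spring = 1*4 = 4.
Iteration 2: components of {Bolt,Shaft,Spring} -> Cap = 4*1 = 4, Plate = 3*2 = 6.
Iteration 3: no further components; recursion stops.
Total rows emitted: 6.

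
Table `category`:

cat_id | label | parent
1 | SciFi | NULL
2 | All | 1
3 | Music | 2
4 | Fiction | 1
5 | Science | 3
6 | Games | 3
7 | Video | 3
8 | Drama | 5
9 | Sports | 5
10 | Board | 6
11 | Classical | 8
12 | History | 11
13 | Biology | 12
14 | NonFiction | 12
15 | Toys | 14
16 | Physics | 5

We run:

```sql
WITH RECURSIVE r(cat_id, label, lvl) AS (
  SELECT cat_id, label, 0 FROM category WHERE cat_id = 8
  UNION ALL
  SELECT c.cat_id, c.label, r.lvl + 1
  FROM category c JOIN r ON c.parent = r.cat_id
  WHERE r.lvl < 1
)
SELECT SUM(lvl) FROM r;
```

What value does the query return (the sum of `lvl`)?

1

Base: cat_id=8 (Drama) at lvl 0.
Iteration 1: rows with parent in {8} -> Classical (id 11, lvl 1).
Iteration 2: lvl < 1 fails for all current rows; recursion stops.
SUM(lvl) = 0 + 1 = 1.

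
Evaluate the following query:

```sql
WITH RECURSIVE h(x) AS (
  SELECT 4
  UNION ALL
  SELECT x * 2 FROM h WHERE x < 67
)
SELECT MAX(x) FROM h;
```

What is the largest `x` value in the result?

128

Base: x=4.
Iteration 1: 4 < 67 holds -> x = 4 * 2 = 8.
Iteration 2: 8 < 67 holds -> x = 8 * 2 = 16.
Iteration 3: 16 < 67 holds -> x = 16 * 2 = 32.
Iteration 4: 32 < 67 holds -> x = 32 * 2 = 64.
Iteration 5: 64 < 67 holds -> x = 64 * 2 = 128.
Iteration 6: 128 < 67 fails; recursion stops.
x values: 4, 8, 16, 32, 64, 128; the maximum is 128.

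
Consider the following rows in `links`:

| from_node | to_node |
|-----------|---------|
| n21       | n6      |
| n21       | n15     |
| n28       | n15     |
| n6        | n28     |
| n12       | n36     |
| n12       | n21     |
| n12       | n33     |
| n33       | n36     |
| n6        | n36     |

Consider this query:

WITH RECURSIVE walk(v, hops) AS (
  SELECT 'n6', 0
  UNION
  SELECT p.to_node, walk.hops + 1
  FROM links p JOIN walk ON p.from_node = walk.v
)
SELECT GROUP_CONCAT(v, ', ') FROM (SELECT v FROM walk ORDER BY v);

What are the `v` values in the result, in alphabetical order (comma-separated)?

n15, n28, n36, n6

Base: (n6, hops=0).
Iteration 1: edges from {n6} -> (n28, hops=1), (n36, hops=1).
Iteration 2: edges from {n28,n36} -> (n15, hops=2).
Iteration 3: no outgoing edges from {n15}; recursion stops.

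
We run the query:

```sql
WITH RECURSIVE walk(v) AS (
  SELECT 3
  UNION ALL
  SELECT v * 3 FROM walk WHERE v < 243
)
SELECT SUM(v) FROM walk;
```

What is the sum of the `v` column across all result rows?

Base: v=3.
Iteration 1: 3 < 243 holds -> v = 3 * 3 = 9.
Iteration 2: 9 < 243 holds -> v = 9 * 3 = 27.
Iteration 3: 27 < 243 holds -> v = 27 * 3 = 81.
Iteration 4: 81 < 243 holds -> v = 81 * 3 = 243.
Iteration 5: 243 < 243 fails; recursion stops.
SUM(v) = 3 + 9 + 27 + 81 + 243 = 363.

363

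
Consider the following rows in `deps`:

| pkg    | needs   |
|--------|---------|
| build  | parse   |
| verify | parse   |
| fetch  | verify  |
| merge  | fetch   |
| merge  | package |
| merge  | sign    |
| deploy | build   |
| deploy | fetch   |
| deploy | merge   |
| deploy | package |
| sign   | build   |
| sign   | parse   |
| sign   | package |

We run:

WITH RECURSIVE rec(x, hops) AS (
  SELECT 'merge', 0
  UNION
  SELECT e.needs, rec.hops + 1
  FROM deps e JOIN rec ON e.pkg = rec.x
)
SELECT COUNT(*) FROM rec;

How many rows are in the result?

9

Base: (merge, hops=0).
Iteration 1: edges from {merge} -> (fetch, hops=1), (package, hops=1), (sign, hops=1).
Iteration 2: edges from {fetch,package,sign} -> (build, hops=2), (package, hops=2), (parse, hops=2), (verify, hops=2).
Iteration 3: edges from {build,package,parse,verify} -> (parse, hops=3). [UNION drops 1 duplicate row(s)]
Iteration 4: no outgoing edges from {parse}; recursion stops.
Total rows emitted: 9.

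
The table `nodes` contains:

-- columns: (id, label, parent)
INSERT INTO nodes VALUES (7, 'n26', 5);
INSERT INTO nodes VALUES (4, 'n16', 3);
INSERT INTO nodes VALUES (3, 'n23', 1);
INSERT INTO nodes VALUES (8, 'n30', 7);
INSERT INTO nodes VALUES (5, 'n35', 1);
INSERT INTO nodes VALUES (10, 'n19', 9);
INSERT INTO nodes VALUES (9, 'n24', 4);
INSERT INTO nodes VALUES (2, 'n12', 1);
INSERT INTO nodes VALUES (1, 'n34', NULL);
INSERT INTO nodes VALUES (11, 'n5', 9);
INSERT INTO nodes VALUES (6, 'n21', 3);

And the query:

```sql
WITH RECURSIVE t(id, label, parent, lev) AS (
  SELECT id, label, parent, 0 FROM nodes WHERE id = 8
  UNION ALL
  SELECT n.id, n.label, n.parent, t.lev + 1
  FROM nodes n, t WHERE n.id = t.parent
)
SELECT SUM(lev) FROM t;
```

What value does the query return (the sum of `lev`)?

Base: id=8 (n30), parent=7, lev 0.
Iteration 1: join on id=7 -> n26 (id 7, parent=5, lev 1).
Iteration 2: join on id=5 -> n35 (id 5, parent=1, lev 2).
Iteration 3: join on id=1 -> n34 (id 1, parent=NULL, lev 3).
Iteration 4: parent is NULL; no match; recursion stops.
SUM(lev) = 0 + 1 + 2 + 3 = 6.

6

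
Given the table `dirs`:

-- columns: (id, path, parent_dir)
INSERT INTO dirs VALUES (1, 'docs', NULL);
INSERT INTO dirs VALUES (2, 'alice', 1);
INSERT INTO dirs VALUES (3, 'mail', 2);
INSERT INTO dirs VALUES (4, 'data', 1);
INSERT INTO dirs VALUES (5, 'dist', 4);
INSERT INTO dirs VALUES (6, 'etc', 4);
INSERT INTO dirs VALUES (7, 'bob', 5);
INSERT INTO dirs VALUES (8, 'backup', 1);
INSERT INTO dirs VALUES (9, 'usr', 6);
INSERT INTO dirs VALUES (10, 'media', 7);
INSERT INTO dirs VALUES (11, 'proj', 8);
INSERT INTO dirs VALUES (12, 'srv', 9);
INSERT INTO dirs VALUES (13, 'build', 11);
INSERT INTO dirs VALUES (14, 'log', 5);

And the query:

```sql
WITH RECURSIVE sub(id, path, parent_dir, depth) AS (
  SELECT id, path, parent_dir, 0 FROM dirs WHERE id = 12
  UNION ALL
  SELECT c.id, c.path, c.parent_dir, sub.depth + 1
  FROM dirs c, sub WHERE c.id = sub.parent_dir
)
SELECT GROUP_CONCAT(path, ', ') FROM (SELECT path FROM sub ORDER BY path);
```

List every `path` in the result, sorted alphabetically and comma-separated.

data, docs, etc, srv, usr

Base: id=12 (srv), parent_dir=9, depth 0.
Iteration 1: join on id=9 -> usr (id 9, parent_dir=6, depth 1).
Iteration 2: join on id=6 -> etc (id 6, parent_dir=4, depth 2).
Iteration 3: join on id=4 -> data (id 4, parent_dir=1, depth 3).
Iteration 4: join on id=1 -> docs (id 1, parent_dir=NULL, depth 4).
Iteration 5: parent_dir is NULL; no match; recursion stops.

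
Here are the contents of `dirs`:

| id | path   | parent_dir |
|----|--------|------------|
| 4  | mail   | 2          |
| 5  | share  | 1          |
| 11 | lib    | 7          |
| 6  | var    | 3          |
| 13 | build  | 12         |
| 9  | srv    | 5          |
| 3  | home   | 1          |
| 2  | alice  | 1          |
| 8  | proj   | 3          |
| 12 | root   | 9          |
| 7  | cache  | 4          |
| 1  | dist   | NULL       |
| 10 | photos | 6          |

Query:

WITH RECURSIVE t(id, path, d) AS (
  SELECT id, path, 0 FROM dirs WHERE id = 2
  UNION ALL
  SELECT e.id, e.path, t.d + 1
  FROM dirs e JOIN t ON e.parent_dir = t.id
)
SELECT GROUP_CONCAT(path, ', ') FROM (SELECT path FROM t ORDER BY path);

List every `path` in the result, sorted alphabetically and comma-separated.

alice, cache, lib, mail

Base: id=2 (alice) at d 0.
Iteration 1: rows with parent_dir in {2} -> mail (id 4, d 1).
Iteration 2: rows with parent_dir in {4} -> cache (id 7, d 2).
Iteration 3: rows with parent_dir in {7} -> lib (id 11, d 3).
Iteration 4: no rows with parent_dir in {11}; recursion stops.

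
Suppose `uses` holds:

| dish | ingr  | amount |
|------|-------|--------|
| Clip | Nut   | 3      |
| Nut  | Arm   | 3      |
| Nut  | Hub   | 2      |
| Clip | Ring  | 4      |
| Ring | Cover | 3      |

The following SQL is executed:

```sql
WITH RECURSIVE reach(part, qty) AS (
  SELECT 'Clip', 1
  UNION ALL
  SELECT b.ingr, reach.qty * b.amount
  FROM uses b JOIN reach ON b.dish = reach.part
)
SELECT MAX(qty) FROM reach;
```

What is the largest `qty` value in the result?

12

Base: (Clip, qty=1).
Iteration 1: components of {Clip} -> Nut = 1*3 = 3, Ring = 1*4 = 4.
Iteration 2: components of {Nut,Ring} -> Arm = 3*3 = 9, Cover = 4*3 = 12, Hub = 3*2 = 6.
Iteration 3: no further components; recursion stops.
qty values: 1, 3, 4, 9, 6, 12; the maximum is 12.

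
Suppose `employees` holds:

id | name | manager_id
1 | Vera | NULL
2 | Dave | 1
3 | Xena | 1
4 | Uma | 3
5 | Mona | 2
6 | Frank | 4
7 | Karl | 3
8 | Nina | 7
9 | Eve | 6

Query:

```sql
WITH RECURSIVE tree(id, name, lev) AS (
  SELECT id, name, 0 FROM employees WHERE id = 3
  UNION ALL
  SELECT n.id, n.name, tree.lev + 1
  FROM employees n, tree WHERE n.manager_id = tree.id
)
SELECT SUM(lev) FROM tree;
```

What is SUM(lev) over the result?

9

Base: id=3 (Xena) at lev 0.
Iteration 1: rows with manager_id in {3} -> Uma (id 4, lev 1), Karl (id 7, lev 1).
Iteration 2: rows with manager_id in {4,7} -> Frank (id 6, lev 2), Nina (id 8, lev 2).
Iteration 3: rows with manager_id in {6,8} -> Eve (id 9, lev 3).
Iteration 4: no rows with manager_id in {9}; recursion stops.
SUM(lev) = 0 + 1 + 1 + 2 + 2 + 3 = 9.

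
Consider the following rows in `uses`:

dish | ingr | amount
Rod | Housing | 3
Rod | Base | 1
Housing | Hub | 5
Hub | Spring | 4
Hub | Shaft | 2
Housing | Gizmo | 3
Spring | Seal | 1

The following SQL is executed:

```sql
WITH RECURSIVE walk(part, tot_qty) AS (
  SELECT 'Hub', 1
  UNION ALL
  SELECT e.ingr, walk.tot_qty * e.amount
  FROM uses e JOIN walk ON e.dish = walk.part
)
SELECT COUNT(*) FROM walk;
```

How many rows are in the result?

4

Base: (Hub, tot_qty=1).
Iteration 1: components of {Hub} -> Shaft = 1*2 = 2, Spring = 1*4 = 4.
Iteration 2: components of {Shaft,Spring} -> Seal = 4*1 = 4.
Iteration 3: no further components; recursion stops.
Total rows emitted: 4.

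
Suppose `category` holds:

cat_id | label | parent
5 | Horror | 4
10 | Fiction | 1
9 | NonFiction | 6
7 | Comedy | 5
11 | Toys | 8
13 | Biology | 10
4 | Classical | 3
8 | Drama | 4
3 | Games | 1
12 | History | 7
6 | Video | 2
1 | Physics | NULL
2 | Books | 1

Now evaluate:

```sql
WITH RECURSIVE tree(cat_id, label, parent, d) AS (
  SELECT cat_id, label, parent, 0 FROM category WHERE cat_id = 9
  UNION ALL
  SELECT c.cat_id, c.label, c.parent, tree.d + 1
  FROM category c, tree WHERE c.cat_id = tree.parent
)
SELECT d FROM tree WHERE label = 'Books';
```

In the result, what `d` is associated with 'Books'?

Base: cat_id=9 (NonFiction), parent=6, d 0.
Iteration 1: join on cat_id=6 -> Video (id 6, parent=2, d 1).
Iteration 2: join on cat_id=2 -> Books (id 2, parent=1, d 2).
Iteration 3: join on cat_id=1 -> Physics (id 1, parent=NULL, d 3).
Iteration 4: parent is NULL; no match; recursion stops.

2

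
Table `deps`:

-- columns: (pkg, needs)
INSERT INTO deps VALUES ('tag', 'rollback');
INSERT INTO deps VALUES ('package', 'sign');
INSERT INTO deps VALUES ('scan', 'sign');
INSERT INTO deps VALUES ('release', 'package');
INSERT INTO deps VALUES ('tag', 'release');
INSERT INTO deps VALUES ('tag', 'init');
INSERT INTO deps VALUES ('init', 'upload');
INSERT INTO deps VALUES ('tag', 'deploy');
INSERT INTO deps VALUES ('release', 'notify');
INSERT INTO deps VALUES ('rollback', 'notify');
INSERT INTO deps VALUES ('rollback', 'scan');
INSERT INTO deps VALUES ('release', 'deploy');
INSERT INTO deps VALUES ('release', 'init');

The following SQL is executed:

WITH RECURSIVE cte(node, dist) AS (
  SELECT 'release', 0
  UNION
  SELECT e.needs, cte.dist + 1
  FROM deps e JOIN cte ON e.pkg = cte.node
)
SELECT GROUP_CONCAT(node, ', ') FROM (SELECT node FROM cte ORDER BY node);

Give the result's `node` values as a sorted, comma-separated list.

Base: (release, dist=0).
Iteration 1: edges from {release} -> (deploy, dist=1), (init, dist=1), (notify, dist=1), (package, dist=1).
Iteration 2: edges from {deploy,init,notify,package} -> (sign, dist=2), (upload, dist=2).
Iteration 3: no outgoing edges from {sign,upload}; recursion stops.

deploy, init, notify, package, release, sign, upload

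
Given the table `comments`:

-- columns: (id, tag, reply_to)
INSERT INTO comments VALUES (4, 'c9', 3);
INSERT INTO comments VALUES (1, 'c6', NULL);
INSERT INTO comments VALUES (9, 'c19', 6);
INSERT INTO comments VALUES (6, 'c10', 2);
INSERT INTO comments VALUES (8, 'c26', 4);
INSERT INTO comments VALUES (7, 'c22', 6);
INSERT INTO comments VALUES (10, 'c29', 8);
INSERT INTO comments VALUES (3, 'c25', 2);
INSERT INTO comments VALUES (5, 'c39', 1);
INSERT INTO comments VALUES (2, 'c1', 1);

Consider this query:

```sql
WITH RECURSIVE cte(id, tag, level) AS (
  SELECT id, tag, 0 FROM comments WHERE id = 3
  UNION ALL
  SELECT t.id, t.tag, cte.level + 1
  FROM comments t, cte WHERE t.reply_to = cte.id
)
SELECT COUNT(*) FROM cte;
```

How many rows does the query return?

4

Base: id=3 (c25) at level 0.
Iteration 1: rows with reply_to in {3} -> c9 (id 4, level 1).
Iteration 2: rows with reply_to in {4} -> c26 (id 8, level 2).
Iteration 3: rows with reply_to in {8} -> c29 (id 10, level 3).
Iteration 4: no rows with reply_to in {10}; recursion stops.
Total rows emitted: 4.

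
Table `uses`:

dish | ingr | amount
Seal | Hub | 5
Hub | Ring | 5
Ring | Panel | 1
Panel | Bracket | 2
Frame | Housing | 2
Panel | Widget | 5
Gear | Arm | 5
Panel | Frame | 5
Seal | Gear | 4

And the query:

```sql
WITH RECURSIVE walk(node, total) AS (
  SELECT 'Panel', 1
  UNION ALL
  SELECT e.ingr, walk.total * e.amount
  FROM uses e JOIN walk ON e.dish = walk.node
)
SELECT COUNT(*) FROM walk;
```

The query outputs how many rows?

5

Base: (Panel, total=1).
Iteration 1: components of {Panel} -> Bracket = 1*2 = 2, Frame = 1*5 = 5, Widget = 1*5 = 5.
Iteration 2: components of {Bracket,Frame,Widget} -> Housing = 5*2 = 10.
Iteration 3: no further components; recursion stops.
Total rows emitted: 5.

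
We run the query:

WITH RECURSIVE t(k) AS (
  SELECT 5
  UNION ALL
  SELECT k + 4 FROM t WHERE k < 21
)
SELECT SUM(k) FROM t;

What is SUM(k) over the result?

Base: k=5.
Iteration 1: 5 < 21 holds -> k = 5 + 4 = 9.
Iteration 2: 9 < 21 holds -> k = 9 + 4 = 13.
Iteration 3: 13 < 21 holds -> k = 13 + 4 = 17.
Iteration 4: 17 < 21 holds -> k = 17 + 4 = 21.
Iteration 5: 21 < 21 fails; recursion stops.
SUM(k) = 5 + 9 + 13 + 17 + 21 = 65.

65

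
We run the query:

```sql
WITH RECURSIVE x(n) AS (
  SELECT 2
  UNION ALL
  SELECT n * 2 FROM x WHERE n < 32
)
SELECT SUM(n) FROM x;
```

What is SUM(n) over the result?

62

Base: n=2.
Iteration 1: 2 < 32 holds -> n = 2 * 2 = 4.
Iteration 2: 4 < 32 holds -> n = 4 * 2 = 8.
Iteration 3: 8 < 32 holds -> n = 8 * 2 = 16.
Iteration 4: 16 < 32 holds -> n = 16 * 2 = 32.
Iteration 5: 32 < 32 fails; recursion stops.
SUM(n) = 2 + 4 + 8 + 16 + 32 = 62.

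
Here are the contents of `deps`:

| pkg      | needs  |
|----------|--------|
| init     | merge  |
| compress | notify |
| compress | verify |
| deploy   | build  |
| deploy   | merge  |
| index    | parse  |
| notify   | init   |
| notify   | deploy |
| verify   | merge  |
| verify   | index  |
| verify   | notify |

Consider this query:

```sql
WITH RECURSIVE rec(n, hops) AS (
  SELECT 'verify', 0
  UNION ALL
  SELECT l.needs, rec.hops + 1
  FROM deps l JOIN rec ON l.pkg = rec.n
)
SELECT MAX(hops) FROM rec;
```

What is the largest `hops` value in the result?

3

Base: (verify, hops=0).
Iteration 1: edges from {verify} -> (index, hops=1), (merge, hops=1), (notify, hops=1).
Iteration 2: edges from {index,merge,notify} -> (deploy, hops=2), (init, hops=2), (parse, hops=2).
Iteration 3: edges from {deploy,init,parse} -> (build, hops=3), (merge, hops=3) x2. [UNION ALL keeps all 3 new rows, including repeats]
Iteration 4: no outgoing edges from {build,merge}; recursion stops.
hops values: 0, 1, 1, 1, 2, 2, 2, 3, 3, 3; the maximum is 3.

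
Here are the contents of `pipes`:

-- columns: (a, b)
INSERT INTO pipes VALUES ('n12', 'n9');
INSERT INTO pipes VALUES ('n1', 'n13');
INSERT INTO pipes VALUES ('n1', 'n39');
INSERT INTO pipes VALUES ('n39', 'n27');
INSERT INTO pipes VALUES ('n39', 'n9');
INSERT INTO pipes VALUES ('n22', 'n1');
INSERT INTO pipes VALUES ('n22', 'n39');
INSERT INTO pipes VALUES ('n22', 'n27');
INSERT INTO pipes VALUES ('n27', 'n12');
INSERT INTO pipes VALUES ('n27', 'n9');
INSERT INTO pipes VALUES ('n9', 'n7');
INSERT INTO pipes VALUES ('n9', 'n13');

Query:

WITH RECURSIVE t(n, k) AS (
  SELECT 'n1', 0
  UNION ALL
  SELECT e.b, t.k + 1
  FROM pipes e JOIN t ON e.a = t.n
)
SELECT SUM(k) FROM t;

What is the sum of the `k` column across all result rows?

Base: (n1, k=0).
Iteration 1: edges from {n1} -> (n13, k=1), (n39, k=1).
Iteration 2: edges from {n13,n39} -> (n27, k=2), (n9, k=2).
Iteration 3: edges from {n27,n9} -> (n12, k=3), (n13, k=3), (n7, k=3), (n9, k=3).
Iteration 4: edges from {n12,n13,n7,n9} -> (n13, k=4), (n7, k=4), (n9, k=4).
Iteration 5: edges from {n13,n7,n9} -> (n13, k=5), (n7, k=5).
Iteration 6: no outgoing edges from {n13,n7}; recursion stops.
SUM(k) = 0 + 1 + 1 + 2 + 2 + 3 + 3 + 3 + 3 + 4 + 4 + 4 + 5 + 5 = 40.

40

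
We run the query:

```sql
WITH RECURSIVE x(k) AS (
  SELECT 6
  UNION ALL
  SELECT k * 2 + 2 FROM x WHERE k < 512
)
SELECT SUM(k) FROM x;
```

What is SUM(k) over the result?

2024

Base: k=6.
Iteration 1: 6 < 512 holds -> k = 6 * 2 + 2 = 14.
Iteration 2: 14 < 512 holds -> k = 14 * 2 + 2 = 30.
Iteration 3: 30 < 512 holds -> k = 30 * 2 + 2 = 62.
Iteration 4: 62 < 512 holds -> k = 62 * 2 + 2 = 126.
Iteration 5: 126 < 512 holds -> k = 126 * 2 + 2 = 254.
Iteration 6: 254 < 512 holds -> k = 254 * 2 + 2 = 510.
Iteration 7: 510 < 512 holds -> k = 510 * 2 + 2 = 1022.
Iteration 8: 1022 < 512 fails; recursion stops.
SUM(k) = 6 + 14 + 30 + 62 + 126 + 254 + 510 + 1022 = 2024.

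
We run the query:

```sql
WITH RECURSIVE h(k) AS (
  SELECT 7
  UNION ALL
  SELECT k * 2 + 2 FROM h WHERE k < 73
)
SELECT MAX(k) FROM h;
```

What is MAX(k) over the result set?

Base: k=7.
Iteration 1: 7 < 73 holds -> k = 7 * 2 + 2 = 16.
Iteration 2: 16 < 73 holds -> k = 16 * 2 + 2 = 34.
Iteration 3: 34 < 73 holds -> k = 34 * 2 + 2 = 70.
Iteration 4: 70 < 73 holds -> k = 70 * 2 + 2 = 142.
Iteration 5: 142 < 73 fails; recursion stops.
k values: 7, 16, 34, 70, 142; the maximum is 142.

142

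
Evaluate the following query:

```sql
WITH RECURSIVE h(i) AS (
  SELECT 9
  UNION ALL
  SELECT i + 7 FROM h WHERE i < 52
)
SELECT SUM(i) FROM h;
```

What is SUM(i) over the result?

Base: i=9.
Iteration 1: 9 < 52 holds -> i = 9 + 7 = 16.
Iteration 2: 16 < 52 holds -> i = 16 + 7 = 23.
Iteration 3: 23 < 52 holds -> i = 23 + 7 = 30.
Iteration 4: 30 < 52 holds -> i = 30 + 7 = 37.
Iteration 5: 37 < 52 holds -> i = 37 + 7 = 44.
Iteration 6: 44 < 52 holds -> i = 44 + 7 = 51.
Iteration 7: 51 < 52 holds -> i = 51 + 7 = 58.
Iteration 8: 58 < 52 fails; recursion stops.
SUM(i) = 9 + 16 + 23 + 30 + 37 + 44 + 51 + 58 = 268.

268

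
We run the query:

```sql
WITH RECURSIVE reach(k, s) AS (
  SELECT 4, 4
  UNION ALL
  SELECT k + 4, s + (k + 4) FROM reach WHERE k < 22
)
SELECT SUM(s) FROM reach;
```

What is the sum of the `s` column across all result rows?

224

Base: k=4, s=4.
Iteration 1: 4 < 22 holds -> k = 4 + 4 = 8, s = 4 + 8 = 12.
Iteration 2: 8 < 22 holds -> k = 8 + 4 = 12, s = 12 + 12 = 24.
Iteration 3: 12 < 22 holds -> k = 12 + 4 = 16, s = 24 + 16 = 40.
Iteration 4: 16 < 22 holds -> k = 16 + 4 = 20, s = 40 + 20 = 60.
Iteration 5: 20 < 22 holds -> k = 20 + 4 = 24, s = 60 + 24 = 84.
Iteration 6: 24 < 22 fails; recursion stops.
SUM(s) = 4 + 12 + 24 + 40 + 60 + 84 = 224.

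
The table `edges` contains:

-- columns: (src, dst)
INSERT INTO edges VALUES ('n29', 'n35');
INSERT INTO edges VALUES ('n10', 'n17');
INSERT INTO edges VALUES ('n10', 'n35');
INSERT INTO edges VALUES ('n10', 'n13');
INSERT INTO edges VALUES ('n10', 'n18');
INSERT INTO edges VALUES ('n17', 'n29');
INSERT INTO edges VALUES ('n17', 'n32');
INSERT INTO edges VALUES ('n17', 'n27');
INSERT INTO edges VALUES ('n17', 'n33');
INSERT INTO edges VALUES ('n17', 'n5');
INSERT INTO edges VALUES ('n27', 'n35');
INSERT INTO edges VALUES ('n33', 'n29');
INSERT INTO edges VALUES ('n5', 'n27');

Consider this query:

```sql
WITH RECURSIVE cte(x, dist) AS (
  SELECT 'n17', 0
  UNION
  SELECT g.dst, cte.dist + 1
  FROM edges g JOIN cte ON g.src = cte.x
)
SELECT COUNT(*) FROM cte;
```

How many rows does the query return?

10

Base: (n17, dist=0).
Iteration 1: edges from {n17} -> (n27, dist=1), (n29, dist=1), (n32, dist=1), (n33, dist=1), (n5, dist=1).
Iteration 2: edges from {n27,n29,n32,n33,n5} -> (n27, dist=2), (n29, dist=2), (n35, dist=2). [UNION drops 1 duplicate row(s)]
Iteration 3: edges from {n27,n29,n35} -> (n35, dist=3). [UNION drops 1 duplicate row(s)]
Iteration 4: no outgoing edges from {n35}; recursion stops.
Total rows emitted: 10.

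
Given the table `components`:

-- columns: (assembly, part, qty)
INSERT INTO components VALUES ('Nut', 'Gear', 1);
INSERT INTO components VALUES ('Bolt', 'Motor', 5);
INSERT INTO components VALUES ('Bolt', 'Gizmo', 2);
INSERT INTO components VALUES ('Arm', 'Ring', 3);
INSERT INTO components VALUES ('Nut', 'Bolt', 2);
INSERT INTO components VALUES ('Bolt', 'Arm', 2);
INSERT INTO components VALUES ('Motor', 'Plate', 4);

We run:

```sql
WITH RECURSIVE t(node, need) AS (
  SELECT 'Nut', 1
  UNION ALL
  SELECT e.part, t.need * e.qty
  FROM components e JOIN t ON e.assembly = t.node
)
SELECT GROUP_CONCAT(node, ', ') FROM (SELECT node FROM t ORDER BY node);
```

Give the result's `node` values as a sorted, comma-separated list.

Base: (Nut, need=1).
Iteration 1: components of {Nut} -> Bolt = 1*2 = 2, Gear = 1*1 = 1.
Iteration 2: components of {Bolt,Gear} -> Arm = 2*2 = 4, Gizmo = 2*2 = 4, Motor = 2*5 = 10.
Iteration 3: components of {Arm,Gizmo,Motor} -> Plate = 10*4 = 40, Ring = 4*3 = 12.
Iteration 4: no further components; recursion stops.

Arm, Bolt, Gear, Gizmo, Motor, Nut, Plate, Ring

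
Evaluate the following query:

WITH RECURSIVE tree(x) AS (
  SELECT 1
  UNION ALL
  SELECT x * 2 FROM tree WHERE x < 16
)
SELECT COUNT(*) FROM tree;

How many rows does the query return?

Base: x=1.
Iteration 1: 1 < 16 holds -> x = 1 * 2 = 2.
Iteration 2: 2 < 16 holds -> x = 2 * 2 = 4.
Iteration 3: 4 < 16 holds -> x = 4 * 2 = 8.
Iteration 4: 8 < 16 holds -> x = 8 * 2 = 16.
Iteration 5: 16 < 16 fails; recursion stops.
Total rows emitted: 5.

5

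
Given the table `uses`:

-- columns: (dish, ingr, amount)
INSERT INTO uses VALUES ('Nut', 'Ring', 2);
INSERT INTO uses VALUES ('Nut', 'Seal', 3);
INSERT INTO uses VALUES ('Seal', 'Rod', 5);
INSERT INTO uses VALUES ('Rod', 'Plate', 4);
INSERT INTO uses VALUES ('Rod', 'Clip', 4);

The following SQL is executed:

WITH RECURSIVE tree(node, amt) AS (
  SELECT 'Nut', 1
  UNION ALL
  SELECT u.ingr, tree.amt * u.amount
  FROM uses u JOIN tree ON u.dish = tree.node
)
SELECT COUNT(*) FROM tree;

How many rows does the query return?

Base: (Nut, amt=1).
Iteration 1: components of {Nut} -> Ring = 1*2 = 2, Seal = 1*3 = 3.
Iteration 2: components of {Ring,Seal} -> Rod = 3*5 = 15.
Iteration 3: components of {Rod} -> Clip = 15*4 = 60, Plate = 15*4 = 60.
Iteration 4: no further components; recursion stops.
Total rows emitted: 6.

6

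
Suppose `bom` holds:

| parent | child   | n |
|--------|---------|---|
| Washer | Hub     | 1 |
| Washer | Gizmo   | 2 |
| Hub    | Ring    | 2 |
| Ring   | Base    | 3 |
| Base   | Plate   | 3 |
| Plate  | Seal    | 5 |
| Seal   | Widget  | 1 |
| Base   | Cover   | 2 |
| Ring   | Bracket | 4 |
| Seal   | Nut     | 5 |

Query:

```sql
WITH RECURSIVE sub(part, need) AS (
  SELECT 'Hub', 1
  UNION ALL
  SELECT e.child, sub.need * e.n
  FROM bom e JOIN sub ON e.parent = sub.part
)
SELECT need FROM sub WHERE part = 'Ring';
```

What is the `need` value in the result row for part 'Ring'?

2

Base: (Hub, need=1).
Iteration 1: components of {Hub} -> Ring = 1*2 = 2.
Iteration 2: components of {Ring} -> Base = 2*3 = 6, Bracket = 2*4 = 8.
Iteration 3: components of {Base,Bracket} -> Cover = 6*2 = 12, Plate = 6*3 = 18.
Iteration 4: components of {Cover,Plate} -> Seal = 18*5 = 90.
Iteration 5: components of {Seal} -> Nut = 90*5 = 450, Widget = 90*1 = 90.
Iteration 6: no further components; recursion stops.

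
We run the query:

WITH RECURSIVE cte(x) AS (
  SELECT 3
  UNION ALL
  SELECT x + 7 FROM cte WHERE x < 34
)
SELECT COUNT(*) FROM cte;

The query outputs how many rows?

Base: x=3.
Iteration 1: 3 < 34 holds -> x = 3 + 7 = 10.
Iteration 2: 10 < 34 holds -> x = 10 + 7 = 17.
Iteration 3: 17 < 34 holds -> x = 17 + 7 = 24.
Iteration 4: 24 < 34 holds -> x = 24 + 7 = 31.
Iteration 5: 31 < 34 holds -> x = 31 + 7 = 38.
Iteration 6: 38 < 34 fails; recursion stops.
Total rows emitted: 6.

6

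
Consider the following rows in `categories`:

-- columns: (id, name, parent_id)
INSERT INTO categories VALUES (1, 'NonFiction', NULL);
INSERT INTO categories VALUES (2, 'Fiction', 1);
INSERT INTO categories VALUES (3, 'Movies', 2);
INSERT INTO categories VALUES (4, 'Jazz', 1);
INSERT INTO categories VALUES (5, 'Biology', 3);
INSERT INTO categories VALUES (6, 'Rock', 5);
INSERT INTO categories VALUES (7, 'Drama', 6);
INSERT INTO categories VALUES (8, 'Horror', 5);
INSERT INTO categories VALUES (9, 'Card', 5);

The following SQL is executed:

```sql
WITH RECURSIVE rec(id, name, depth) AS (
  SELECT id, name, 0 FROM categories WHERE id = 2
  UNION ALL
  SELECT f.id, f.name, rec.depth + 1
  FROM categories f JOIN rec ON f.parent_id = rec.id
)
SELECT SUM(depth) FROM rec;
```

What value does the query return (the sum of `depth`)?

16

Base: id=2 (Fiction) at depth 0.
Iteration 1: rows with parent_id in {2} -> Movies (id 3, depth 1).
Iteration 2: rows with parent_id in {3} -> Biology (id 5, depth 2).
Iteration 3: rows with parent_id in {5} -> Rock (id 6, depth 3), Horror (id 8, depth 3), Card (id 9, depth 3).
Iteration 4: rows with parent_id in {6,8,9} -> Drama (id 7, depth 4).
Iteration 5: no rows with parent_id in {7}; recursion stops.
SUM(depth) = 0 + 1 + 2 + 3 + 3 + 3 + 4 = 16.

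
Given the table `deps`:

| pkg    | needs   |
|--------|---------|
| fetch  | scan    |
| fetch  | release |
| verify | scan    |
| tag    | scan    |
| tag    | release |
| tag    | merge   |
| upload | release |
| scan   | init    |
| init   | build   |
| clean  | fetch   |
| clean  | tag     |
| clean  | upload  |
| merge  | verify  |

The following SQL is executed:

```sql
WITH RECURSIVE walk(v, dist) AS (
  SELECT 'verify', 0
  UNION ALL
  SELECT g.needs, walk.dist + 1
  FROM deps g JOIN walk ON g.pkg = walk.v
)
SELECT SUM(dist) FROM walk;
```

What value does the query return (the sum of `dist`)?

Base: (verify, dist=0).
Iteration 1: edges from {verify} -> (scan, dist=1).
Iteration 2: edges from {scan} -> (init, dist=2).
Iteration 3: edges from {init} -> (build, dist=3).
Iteration 4: no outgoing edges from {build}; recursion stops.
SUM(dist) = 0 + 1 + 2 + 3 = 6.

6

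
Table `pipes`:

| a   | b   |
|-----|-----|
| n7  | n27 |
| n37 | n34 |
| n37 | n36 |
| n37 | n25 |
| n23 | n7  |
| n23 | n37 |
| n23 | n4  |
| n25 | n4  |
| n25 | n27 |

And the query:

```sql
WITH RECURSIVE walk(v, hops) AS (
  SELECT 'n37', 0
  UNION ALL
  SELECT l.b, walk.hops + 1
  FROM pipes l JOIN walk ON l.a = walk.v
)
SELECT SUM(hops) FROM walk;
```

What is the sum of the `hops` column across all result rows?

Base: (n37, hops=0).
Iteration 1: edges from {n37} -> (n25, hops=1), (n34, hops=1), (n36, hops=1).
Iteration 2: edges from {n25,n34,n36} -> (n27, hops=2), (n4, hops=2).
Iteration 3: no outgoing edges from {n27,n4}; recursion stops.
SUM(hops) = 0 + 1 + 1 + 1 + 2 + 2 = 7.

7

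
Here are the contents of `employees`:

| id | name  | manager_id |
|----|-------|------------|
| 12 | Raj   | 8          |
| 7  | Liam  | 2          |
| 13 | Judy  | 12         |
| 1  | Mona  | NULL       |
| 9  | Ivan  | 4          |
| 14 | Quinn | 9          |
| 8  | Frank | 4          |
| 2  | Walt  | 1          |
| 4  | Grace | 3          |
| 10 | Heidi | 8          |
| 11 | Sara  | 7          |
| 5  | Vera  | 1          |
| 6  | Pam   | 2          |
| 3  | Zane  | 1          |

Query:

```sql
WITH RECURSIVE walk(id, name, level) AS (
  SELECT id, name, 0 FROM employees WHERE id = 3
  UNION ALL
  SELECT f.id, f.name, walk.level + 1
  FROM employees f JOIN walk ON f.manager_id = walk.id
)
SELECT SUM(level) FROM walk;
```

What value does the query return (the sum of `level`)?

Base: id=3 (Zane) at level 0.
Iteration 1: rows with manager_id in {3} -> Grace (id 4, level 1).
Iteration 2: rows with manager_id in {4} -> Frank (id 8, level 2), Ivan (id 9, level 2).
Iteration 3: rows with manager_id in {8,9} -> Heidi (id 10, level 3), Raj (id 12, level 3), Quinn (id 14, level 3).
Iteration 4: rows with manager_id in {10,12,14} -> Judy (id 13, level 4).
Iteration 5: no rows with manager_id in {13}; recursion stops.
SUM(level) = 0 + 1 + 2 + 2 + 3 + 3 + 3 + 4 = 18.

18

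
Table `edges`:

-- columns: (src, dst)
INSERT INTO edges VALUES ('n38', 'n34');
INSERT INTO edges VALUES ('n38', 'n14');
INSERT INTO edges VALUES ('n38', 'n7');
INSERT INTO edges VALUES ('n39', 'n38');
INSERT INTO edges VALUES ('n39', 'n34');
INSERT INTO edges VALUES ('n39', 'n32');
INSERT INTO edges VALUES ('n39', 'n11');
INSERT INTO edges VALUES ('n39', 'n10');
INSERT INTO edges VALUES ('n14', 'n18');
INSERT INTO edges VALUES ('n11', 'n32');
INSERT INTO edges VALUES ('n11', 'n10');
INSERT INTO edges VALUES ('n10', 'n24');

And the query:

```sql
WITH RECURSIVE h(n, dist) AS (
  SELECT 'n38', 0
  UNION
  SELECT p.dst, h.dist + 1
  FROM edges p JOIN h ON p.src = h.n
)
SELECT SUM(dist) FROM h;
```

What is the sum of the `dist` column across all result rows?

Base: (n38, dist=0).
Iteration 1: edges from {n38} -> (n14, dist=1), (n34, dist=1), (n7, dist=1).
Iteration 2: edges from {n14,n34,n7} -> (n18, dist=2).
Iteration 3: no outgoing edges from {n18}; recursion stops.
SUM(dist) = 0 + 1 + 1 + 1 + 2 = 5.

5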